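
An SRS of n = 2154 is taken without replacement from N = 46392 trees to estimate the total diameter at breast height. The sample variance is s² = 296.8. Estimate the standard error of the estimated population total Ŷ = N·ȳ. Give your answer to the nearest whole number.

16816

Var(Ŷ) = N²·Var(ȳ) = N²·(1 − n/N)·s²/n.
f = 2154/46392 = 0.04643042; Var(ȳ) = 0.95356958·296.8/2154 = 0.1313925.
Var(Ŷ) = 46392² · 0.1313925 = 2.8278526 × 10^8.
SE(Ŷ) = √(2.8278526 × 10^8) = 16816.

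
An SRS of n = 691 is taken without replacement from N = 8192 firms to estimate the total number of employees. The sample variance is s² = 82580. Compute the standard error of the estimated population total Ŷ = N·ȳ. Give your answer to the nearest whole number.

Var(Ŷ) = N²·Var(ȳ) = N²·(1 − n/N)·s²/n.
f = 691/8192 = 0.08435059; Var(ȳ) = 0.91564941·82580/691 = 109.42739.
Var(Ŷ) = 8192² · 109.42739 = 7.3435478 × 10^9.
SE(Ŷ) = √(7.3435478 × 10^9) = 85695.

85695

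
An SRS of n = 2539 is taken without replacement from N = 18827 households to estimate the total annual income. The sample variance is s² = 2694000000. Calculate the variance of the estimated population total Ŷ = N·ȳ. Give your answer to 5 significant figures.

3.2537 × 10^14

Var(Ŷ) = N²·Var(ȳ) = N²·(1 − n/N)·s²/n.
f = 2539/18827 = 0.13485951; Var(ȳ) = 0.86514049·2694000000/2539 = 917955.29.
Var(Ŷ) = 18827² · 917955.29 = 3.253747 × 10^14.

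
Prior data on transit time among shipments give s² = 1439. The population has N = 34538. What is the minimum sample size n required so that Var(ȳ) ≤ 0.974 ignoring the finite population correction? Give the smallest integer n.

Without fpc, n₀ = s²/D = 1439/0.974 = 1477.4127.
Rounding up, n = 1478.

1478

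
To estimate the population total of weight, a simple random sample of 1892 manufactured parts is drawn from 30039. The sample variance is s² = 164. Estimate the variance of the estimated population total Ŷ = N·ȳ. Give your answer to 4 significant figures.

Var(Ŷ) = N²·Var(ȳ) = N²·(1 − n/N)·s²/n.
f = 1892/30039 = 0.06298479; Var(ȳ) = 0.93701521·164/1892 = 0.081221192.
Var(Ŷ) = 30039² · 0.081221192 = 7.3289254 × 10^7.

7.329 × 10^7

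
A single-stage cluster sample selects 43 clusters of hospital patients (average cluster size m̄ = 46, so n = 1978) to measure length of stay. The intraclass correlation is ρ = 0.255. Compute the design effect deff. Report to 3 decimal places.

deff = 1 + (46 − 1)·0.255 = 1 + 11.475 = 12.475.

12.475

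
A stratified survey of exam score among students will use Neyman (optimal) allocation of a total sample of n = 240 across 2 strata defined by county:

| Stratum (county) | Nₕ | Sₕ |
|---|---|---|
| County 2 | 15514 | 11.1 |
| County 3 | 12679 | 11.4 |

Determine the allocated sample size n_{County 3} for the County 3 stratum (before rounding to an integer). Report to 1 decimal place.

Neyman allocation: nₕ = n·NₕSₕ / Σⱼ NⱼSⱼ.
Σ NⱼSⱼ = 15514·11.1 + 12679·11.4 = 316746.
n_{County 3} = 240·12679·11.4 / 316746 = 109.5.

109.5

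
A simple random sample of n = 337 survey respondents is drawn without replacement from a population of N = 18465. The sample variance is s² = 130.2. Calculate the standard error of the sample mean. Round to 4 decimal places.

Under SRS without replacement, Var(ȳ) = (1 − f)·s²/n with f = n/N = 337/18465 = 0.01825074.
Var(ȳ) = (1 − 0.01825074)·130.2/337 = 0.98174926·0.38635015 = 0.37929897.
SE(ȳ) = √(0.37929897) = 0.6159.

0.6159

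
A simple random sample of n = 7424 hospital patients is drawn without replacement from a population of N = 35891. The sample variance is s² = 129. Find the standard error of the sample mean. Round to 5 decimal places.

Under SRS without replacement, Var(ȳ) = (1 − f)·s²/n with f = n/N = 7424/35891 = 0.20684851.
Var(ȳ) = (1 − 0.20684851)·129/7424 = 0.79315149·0.017376078 = 0.013781862.
SE(ȳ) = √(0.013781862) = 0.11740.

0.11740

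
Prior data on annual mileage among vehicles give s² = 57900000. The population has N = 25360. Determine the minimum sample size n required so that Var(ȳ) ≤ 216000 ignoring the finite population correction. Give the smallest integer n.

Without fpc, n₀ = s²/D = 57900000/216000 = 268.0556.
Rounding up, n = 269.

269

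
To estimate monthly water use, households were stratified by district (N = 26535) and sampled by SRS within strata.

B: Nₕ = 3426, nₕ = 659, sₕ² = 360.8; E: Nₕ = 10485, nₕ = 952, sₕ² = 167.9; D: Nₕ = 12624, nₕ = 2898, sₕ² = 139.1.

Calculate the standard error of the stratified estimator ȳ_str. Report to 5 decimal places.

0.20193

Var(ȳ_str) = Σₕ Wₕ²(1 − fₕ)sₕ²/nₕ with Wₕ = Nₕ/N, N = 26535.
B: Wₕ = 0.12911249; term = 0.12911249²·(1 − 0.19235260)·360.8/659 = 0.0073712213.
E: Wₕ = 0.39513850; term = 0.39513850²·(1 − 0.09079638)·167.9/952 = 0.025036499.
D: Wₕ = 0.47574901; term = 0.47574901²·(1 − 0.22956274)·139.1/2898 = 0.0083699298.
Sum = 0.04077765.
SE = √(0.04077765) = 0.20193.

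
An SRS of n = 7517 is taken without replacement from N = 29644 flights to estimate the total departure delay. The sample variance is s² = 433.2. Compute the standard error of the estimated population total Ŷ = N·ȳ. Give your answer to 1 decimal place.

6148.3

Var(Ŷ) = N²·Var(ȳ) = N²·(1 − n/N)·s²/n.
f = 7517/29644 = 0.25357577; Var(ȳ) = 0.74642423·433.2/7517 = 0.043015961.
Var(Ŷ) = 29644² · 0.043015961 = 3.7800996 × 10^7.
SE(Ŷ) = √(3.7800996 × 10^7) = 6148.3.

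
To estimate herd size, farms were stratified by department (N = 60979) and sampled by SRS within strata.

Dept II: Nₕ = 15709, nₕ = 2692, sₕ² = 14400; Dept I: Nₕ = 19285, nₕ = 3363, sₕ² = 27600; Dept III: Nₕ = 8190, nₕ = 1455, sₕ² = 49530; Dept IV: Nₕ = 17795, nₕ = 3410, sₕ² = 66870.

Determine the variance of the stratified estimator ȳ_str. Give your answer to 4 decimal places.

Var(ȳ_str) = Σₕ Wₕ²(1 − fₕ)sₕ²/nₕ with Wₕ = Nₕ/N, N = 60979.
Dept II: Wₕ = 0.25761328; term = 0.25761328²·(1 − 0.17136673)·14400/2692 = 0.29416181.
Dept I: Wₕ = 0.31625642; term = 0.31625642²·(1 − 0.17438424)·27600/3363 = 0.67770218.
Dept III: Wₕ = 0.13430853; term = 0.13430853²·(1 − 0.17765568)·49530/1455 = 0.50497077.
Dept IV: Wₕ = 0.29182177; term = 0.29182177²·(1 − 0.19162686)·66870/3410 = 1.3499703.
Sum = 2.8268051.

2.8268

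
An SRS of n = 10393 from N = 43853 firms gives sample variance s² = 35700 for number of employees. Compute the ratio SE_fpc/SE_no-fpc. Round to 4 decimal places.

0.8735

f = n/N = 10393/43853 = 0.23699633.
SE_no-fpc = √(s²/n) = 1.8533765; SE_fpc = √((1−f)s²/n) = 1.6189259.
Ratio = √(1−f) = 0.87350081.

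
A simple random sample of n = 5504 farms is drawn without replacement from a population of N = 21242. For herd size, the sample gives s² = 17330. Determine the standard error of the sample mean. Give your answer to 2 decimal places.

1.53

Under SRS without replacement, Var(ȳ) = (1 − f)·s²/n with f = n/N = 5504/21242 = 0.25910931.
Var(ȳ) = (1 − 0.25910931)·17330/5504 = 0.74089069·3.1486192 = 2.3327826.
SE(ȳ) = √(2.3327826) = 1.53.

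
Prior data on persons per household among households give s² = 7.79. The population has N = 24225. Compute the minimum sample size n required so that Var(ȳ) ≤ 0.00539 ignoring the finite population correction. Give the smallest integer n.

1446

Without fpc, n₀ = s²/D = 7.79/0.00539 = 1445.2690.
Rounding up, n = 1446.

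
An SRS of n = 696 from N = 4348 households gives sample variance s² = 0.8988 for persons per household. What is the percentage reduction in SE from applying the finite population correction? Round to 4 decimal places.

f = n/N = 696/4348 = 0.16007360.
SE_no-fpc = √(s²/n) = 0.035935766; SE_fpc = √((1−f)s²/n) = 0.032934231.
Ratio = √(1−f) = 0.91647499. Reduction = 100·(1 − 0.91647499) = 8.3525%.

8.3525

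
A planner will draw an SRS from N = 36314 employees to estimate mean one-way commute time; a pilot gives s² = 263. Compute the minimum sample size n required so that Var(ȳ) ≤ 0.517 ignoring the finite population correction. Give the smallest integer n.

509

Without fpc, n₀ = s²/D = 263/0.517 = 508.7041.
Rounding up, n = 509.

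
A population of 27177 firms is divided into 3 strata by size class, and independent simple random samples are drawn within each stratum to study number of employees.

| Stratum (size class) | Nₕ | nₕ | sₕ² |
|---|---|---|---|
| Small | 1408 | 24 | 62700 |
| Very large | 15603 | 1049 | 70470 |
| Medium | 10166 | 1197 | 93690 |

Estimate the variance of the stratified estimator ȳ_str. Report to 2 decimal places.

37.21

Var(ȳ_str) = Σₕ Wₕ²(1 − fₕ)sₕ²/nₕ with Wₕ = Nₕ/N, N = 27177.
Small: Wₕ = 0.05180851; term = 0.05180851²·(1 − 0.01704545)·62700/24 = 6.8927419.
Very large: Wₕ = 0.57412518; term = 0.57412518²·(1 − 0.06723066)·70470/1049 = 20.654574.
Medium: Wₕ = 0.37406631; term = 0.37406631²·(1 − 0.11774543)·93690/1197 = 9.6625152.
Sum = 37.209831.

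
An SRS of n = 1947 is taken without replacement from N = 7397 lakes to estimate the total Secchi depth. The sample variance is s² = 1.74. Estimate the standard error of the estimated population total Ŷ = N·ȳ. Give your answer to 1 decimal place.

189.8

Var(Ŷ) = N²·Var(ȳ) = N²·(1 − n/N)·s²/n.
f = 1947/7397 = 0.26321482; Var(ȳ) = 0.73678518·1.74/1947 = 6.5845209 × 10^-4.
Var(Ŷ) = 7397² · (6.5845209 × 10^-4) = 36027.607.
SE(Ŷ) = √(36027.607) = 189.8.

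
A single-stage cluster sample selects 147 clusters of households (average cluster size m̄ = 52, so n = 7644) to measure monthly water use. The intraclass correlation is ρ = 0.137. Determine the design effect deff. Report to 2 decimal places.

deff = 1 + (52 − 1)·0.137 = 1 + 6.987 = 7.987.

7.99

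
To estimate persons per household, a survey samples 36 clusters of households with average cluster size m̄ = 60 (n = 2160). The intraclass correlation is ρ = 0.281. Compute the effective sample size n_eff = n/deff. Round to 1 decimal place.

122.9

deff = 1 + (60 − 1)·0.281 = 1 + 16.579 = 17.579.
n_eff = 2160 / 17.579 = 122.9.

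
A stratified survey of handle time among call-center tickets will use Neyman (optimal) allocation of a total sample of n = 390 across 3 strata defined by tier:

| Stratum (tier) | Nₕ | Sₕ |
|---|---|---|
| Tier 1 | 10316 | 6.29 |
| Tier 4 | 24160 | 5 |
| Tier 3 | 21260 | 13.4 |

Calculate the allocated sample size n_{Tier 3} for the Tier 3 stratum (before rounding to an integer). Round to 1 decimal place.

236.1

Neyman allocation: nₕ = n·NₕSₕ / Σⱼ NⱼSⱼ.
Σ NⱼSⱼ = 10316·6.29 + 24160·5 + 21260·13.4 = 470571.64.
n_{Tier 3} = 390·21260·13.4 / 470571.64 = 236.1.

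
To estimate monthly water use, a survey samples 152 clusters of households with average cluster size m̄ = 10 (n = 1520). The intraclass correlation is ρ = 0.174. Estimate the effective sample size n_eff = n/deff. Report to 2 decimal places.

592.36

deff = 1 + (10 − 1)·0.174 = 1 + 1.566 = 2.566.
n_eff = 1520 / 2.566 = 592.36.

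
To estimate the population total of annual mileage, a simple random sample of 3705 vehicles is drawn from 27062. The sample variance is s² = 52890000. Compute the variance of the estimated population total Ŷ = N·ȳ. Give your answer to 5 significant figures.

9.0232 × 10^12

Var(Ŷ) = N²·Var(ȳ) = N²·(1 − n/N)·s²/n.
f = 3705/27062 = 0.13690784; Var(ȳ) = 0.86309216·52890000/3705 = 12320.903.
Var(Ŷ) = 27062² · 12320.903 = 9.023236 × 10^12.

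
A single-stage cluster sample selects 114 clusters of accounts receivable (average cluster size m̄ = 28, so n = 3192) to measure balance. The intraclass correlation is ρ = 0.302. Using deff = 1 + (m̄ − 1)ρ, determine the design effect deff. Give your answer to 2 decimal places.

9.15

deff = 1 + (28 − 1)·0.302 = 1 + 8.154 = 9.154.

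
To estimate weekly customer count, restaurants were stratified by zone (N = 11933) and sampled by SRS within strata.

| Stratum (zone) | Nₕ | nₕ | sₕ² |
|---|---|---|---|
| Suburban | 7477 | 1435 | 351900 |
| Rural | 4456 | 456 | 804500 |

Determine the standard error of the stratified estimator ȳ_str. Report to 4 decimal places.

Var(ȳ_str) = Σₕ Wₕ²(1 − fₕ)sₕ²/nₕ with Wₕ = Nₕ/N, N = 11933.
Suburban: Wₕ = 0.62658175; term = 0.62658175²·(1 − 0.19192189)·351900/1435 = 77.799389.
Rural: Wₕ = 0.37341825; term = 0.37341825²·(1 − 0.10233393)·804500/456 = 220.83459.
Sum = 298.63398.
SE = √(298.63398) = 17.2810.

17.2810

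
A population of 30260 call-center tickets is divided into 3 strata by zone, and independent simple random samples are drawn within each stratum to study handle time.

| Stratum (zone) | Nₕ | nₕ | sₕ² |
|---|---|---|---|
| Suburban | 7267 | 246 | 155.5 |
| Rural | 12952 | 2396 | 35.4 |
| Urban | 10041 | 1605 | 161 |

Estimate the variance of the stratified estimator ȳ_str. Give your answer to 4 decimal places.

0.0467

Var(ȳ_str) = Σₕ Wₕ²(1 − fₕ)sₕ²/nₕ with Wₕ = Nₕ/N, N = 30260.
Suburban: Wₕ = 0.24015202; term = 0.24015202²·(1 − 0.03385166)·155.5/246 = 0.035221802.
Rural: Wₕ = 0.42802379; term = 0.42802379²·(1 − 0.18499074)·35.4/2396 = 0.0022060473.
Urban: Wₕ = 0.33182419; term = 0.33182419²·(1 − 0.15984464)·161/1605 = 0.0092795418.
Sum = 0.046707391.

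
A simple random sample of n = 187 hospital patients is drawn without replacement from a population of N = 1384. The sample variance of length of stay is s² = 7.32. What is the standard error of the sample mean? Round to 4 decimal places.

0.1840

Under SRS without replacement, Var(ȳ) = (1 − f)·s²/n with f = n/N = 187/1384 = 0.13511561.
Var(ȳ) = (1 − 0.13511561)·7.32/187 = 0.86488439·0.039144385 = 0.033855368.
SE(ȳ) = √(0.033855368) = 0.1840.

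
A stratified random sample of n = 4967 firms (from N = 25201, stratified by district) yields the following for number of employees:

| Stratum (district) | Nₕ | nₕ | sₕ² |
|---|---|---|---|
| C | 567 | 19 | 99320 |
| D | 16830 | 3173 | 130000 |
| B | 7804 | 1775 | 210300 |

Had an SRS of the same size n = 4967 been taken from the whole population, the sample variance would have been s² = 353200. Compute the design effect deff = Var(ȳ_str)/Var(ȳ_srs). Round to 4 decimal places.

Var(ȳ_str) = Σ Wₕ²(1−fₕ)sₕ²/nₕ with Wₕ = Nₕ/25201:
  C: (567/25201)²·(1−19/567)·99320/19 = 2.5574737
  D: (16830/25201)²·(1−3173/16830)·130000/3173 = 14.827815
  B: (7804/25201)²·(1−1775/7804)·210300/1775 = 8.7774408
  → Var(ȳ_str) = 26.16273.
Var(ȳ_srs) = (1 − 4967/25201)·353200/4967 = 57.094005.
deff = 26.16273 / 57.094005 = 0.4582.

0.4582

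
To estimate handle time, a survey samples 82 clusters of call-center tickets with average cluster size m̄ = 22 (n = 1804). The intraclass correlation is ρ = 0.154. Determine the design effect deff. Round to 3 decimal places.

deff = 1 + (22 − 1)·0.154 = 1 + 3.234 = 4.234.

4.234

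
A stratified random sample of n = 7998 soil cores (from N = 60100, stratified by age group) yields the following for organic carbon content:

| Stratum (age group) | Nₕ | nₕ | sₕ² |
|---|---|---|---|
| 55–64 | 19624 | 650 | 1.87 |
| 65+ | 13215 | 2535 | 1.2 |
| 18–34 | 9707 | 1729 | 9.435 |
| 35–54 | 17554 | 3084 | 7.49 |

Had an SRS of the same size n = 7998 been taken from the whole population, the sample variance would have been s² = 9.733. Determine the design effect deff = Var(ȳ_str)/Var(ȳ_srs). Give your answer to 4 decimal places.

Var(ȳ_str) = Σ Wₕ²(1−fₕ)sₕ²/nₕ with Wₕ = Nₕ/60100:
  55–64: (19624/60100)²·(1−650/19624)·1.87/650 = 2.9656899 × 10^-4
  65+: (13215/60100)²·(1−2535/13215)·1.2/2535 = 1.8496636 × 10^-5
  18–34: (9707/60100)²·(1−1729/9707)·9.435/1729 = 1.1699762 × 10^-4
  35–54: (17554/60100)²·(1−3084/17554)·7.49/3084 = 1.7079027 × 10^-4
  → Var(ȳ_str) = 6.0285352 × 10^-4.
Var(ȳ_srs) = (1 − 7998/60100)·9.733/7998 = 0.0010549825.
deff = (6.0285352 × 10^-4) / 0.0010549825 = 0.5714.

0.5714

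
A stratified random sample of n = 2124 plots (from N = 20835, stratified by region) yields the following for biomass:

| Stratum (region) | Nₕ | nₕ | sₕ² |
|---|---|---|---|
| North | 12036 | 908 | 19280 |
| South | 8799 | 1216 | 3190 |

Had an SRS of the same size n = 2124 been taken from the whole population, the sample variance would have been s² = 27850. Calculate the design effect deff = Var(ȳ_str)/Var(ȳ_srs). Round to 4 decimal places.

0.5906

Var(ȳ_str) = Σ Wₕ²(1−fₕ)sₕ²/nₕ with Wₕ = Nₕ/20835:
  North: (12036/20835)²·(1−908/12036)·19280/908 = 6.5513902
  South: (8799/20835)²·(1−1216/8799)·3190/1216 = 0.40322223
  → Var(ȳ_str) = 6.9546124.
Var(ȳ_srs) = (1 − 2124/20835)·27850/2124 = 11.77536.
deff = 6.9546124 / 11.77536 = 0.5906.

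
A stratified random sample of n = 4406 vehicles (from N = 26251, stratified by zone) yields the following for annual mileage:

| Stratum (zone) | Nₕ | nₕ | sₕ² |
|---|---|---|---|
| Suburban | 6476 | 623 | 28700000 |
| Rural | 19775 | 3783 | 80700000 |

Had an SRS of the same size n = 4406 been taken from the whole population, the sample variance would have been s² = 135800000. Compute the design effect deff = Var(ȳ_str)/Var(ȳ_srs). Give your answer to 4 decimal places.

Var(ȳ_str) = Σ Wₕ²(1−fₕ)sₕ²/nₕ with Wₕ = Nₕ/26251:
  Suburban: (6476/26251)²·(1−623/6476)·28700000/623 = 2533.8886
  Rural: (19775/26251)²·(1−3783/19775)·80700000/3783 = 9789.5958
  → Var(ȳ_str) = 12323.484.
Var(ȳ_srs) = (1 − 4406/26251)·135800000/4406 = 25648.471.
deff = 12323.484 / 25648.471 = 0.4805.

0.4805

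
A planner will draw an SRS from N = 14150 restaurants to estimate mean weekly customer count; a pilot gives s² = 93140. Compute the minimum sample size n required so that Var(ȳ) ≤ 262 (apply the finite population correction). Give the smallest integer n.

347

Without fpc, n₀ = s²/D = 93140/262 = 355.4962.
With fpc, (1 − n/N)·s²/n ≤ D requires n ≥ n₀/(1 + n₀/N) = 355.4962/(1 + 355.4962/14150) = 346.7838.
Rounding up, n = 347.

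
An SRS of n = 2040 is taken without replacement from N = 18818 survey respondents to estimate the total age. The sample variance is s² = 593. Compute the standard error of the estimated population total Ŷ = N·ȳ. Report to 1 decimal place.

Var(Ŷ) = N²·Var(ȳ) = N²·(1 − n/N)·s²/n.
f = 2040/18818 = 0.10840684; Var(ȳ) = 0.89159316·593/2040 = 0.25917389.
Var(Ŷ) = 18818² · 0.25917389 = 9.1777913 × 10^7.
SE(Ŷ) = √(9.1777913 × 10^7) = 9580.1.

9580.1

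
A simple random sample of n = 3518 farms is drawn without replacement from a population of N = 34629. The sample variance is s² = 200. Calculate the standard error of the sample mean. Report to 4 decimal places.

0.2260

Under SRS without replacement, Var(ȳ) = (1 − f)·s²/n with f = n/N = 3518/34629 = 0.10159115.
Var(ȳ) = (1 − 0.10159115)·200/3518 = 0.89840885·0.056850483 = 0.051074977.
SE(ȳ) = √(0.051074977) = 0.2260.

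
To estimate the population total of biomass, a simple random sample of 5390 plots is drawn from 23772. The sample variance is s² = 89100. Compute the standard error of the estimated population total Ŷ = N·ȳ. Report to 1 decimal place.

84991.2

Var(Ŷ) = N²·Var(ȳ) = N²·(1 − n/N)·s²/n.
f = 5390/23772 = 0.22673734; Var(ȳ) = 0.77326266·89100/5390 = 12.782505.
Var(Ŷ) = 23772² · 12.782505 = 7.2234956 × 10^9.
SE(Ŷ) = √(7.2234956 × 10^9) = 84991.2.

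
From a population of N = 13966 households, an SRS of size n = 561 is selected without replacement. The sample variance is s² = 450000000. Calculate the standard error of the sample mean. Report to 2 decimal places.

877.45

Under SRS without replacement, Var(ȳ) = (1 − f)·s²/n with f = n/N = 561/13966 = 0.04016898.
Var(ȳ) = (1 − 0.04016898)·450000000/561 = 0.95983102·802139.04 = 769917.93.
SE(ȳ) = √(769917.93) = 877.45.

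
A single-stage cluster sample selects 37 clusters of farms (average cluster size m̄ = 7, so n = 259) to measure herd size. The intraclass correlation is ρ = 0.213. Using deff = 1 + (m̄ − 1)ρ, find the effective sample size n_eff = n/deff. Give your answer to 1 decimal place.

113.7

deff = 1 + (7 − 1)·0.213 = 1 + 1.278 = 2.278.
n_eff = 259 / 2.278 = 113.7.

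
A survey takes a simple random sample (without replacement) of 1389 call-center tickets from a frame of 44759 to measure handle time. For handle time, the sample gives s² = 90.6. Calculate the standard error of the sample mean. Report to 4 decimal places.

0.2514

Under SRS without replacement, Var(ȳ) = (1 − f)·s²/n with f = n/N = 1389/44759 = 0.03103286.
Var(ȳ) = (1 − 0.03103286)·90.6/1389 = 0.96896714·0.065226782 = 0.063202608.
SE(ȳ) = √(0.063202608) = 0.2514.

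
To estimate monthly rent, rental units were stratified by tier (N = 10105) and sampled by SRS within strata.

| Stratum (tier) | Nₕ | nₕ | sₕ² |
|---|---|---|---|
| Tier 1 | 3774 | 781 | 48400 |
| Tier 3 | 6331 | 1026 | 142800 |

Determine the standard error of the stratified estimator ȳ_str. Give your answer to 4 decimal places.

Var(ȳ_str) = Σₕ Wₕ²(1 − fₕ)sₕ²/nₕ with Wₕ = Nₕ/N, N = 10105.
Tier 1: Wₕ = 0.37347848; term = 0.37347848²·(1 − 0.20694224)·48400/781 = 6.8553606.
Tier 3: Wₕ = 0.62652152; term = 0.62652152²·(1 − 0.16205971)·142800/1026 = 45.778959.
Sum = 52.63432.
SE = √(52.63432) = 7.2550.

7.2550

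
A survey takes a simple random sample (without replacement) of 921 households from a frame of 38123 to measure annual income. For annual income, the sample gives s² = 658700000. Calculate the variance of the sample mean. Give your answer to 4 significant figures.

697900

Under SRS without replacement, Var(ȳ) = (1 − f)·s²/n with f = n/N = 921/38123 = 0.02415864.
Var(ȳ) = (1 − 0.02415864)·658700000/921 = 0.97584136·715200.87 = 697922.59.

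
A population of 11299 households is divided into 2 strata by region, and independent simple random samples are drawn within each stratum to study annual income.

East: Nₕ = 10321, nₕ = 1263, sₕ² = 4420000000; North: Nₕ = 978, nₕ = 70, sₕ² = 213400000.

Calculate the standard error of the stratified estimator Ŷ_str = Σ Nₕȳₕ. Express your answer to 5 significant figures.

Var(Ŷ_str) = Σₕ Nₕ²(1 − fₕ)sₕ²/nₕ.
East: 10321²·(1 − 1263/10321)·4420000000/1263 = 3.2716965 × 10^14.
North: 978²·(1 − 70/978)·213400000/70 = 2.7072046 × 10^12.
Sum = 3.2987685 × 10^14.
SE = √(3.2987685 × 10^14) = 1.8163 × 10^7.

1.8163 × 10^7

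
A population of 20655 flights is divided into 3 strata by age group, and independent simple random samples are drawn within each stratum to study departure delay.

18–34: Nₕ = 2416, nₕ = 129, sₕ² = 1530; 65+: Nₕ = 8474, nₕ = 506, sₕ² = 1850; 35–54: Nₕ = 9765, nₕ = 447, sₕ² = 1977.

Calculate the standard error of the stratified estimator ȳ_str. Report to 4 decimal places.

Var(ȳ_str) = Σₕ Wₕ²(1 − fₕ)sₕ²/nₕ with Wₕ = Nₕ/N, N = 20655.
18–34: Wₕ = 0.11696926; term = 0.11696926²·(1 − 0.05339404)·1530/129 = 0.15360821.
65+: Wₕ = 0.41026386; term = 0.41026386²·(1 − 0.05971206)·1850/506 = 0.57864019.
35–54: Wₕ = 0.47276688; term = 0.47276688²·(1 − 0.04577573)·1977/447 = 0.94328668.
Sum = 1.6755351.
SE = √(1.6755351) = 1.2944.

1.2944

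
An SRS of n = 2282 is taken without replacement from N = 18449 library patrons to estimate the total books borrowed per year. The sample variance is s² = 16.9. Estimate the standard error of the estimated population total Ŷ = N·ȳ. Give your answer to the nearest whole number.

Var(Ŷ) = N²·Var(ȳ) = N²·(1 − n/N)·s²/n.
f = 2282/18449 = 0.12369234; Var(ȳ) = 0.87630766·16.9/2282 = 0.0064897456.
Var(Ŷ) = 18449² · 0.0064897456 = 2.2088862 × 10^6.
SE(Ŷ) = √(2.2088862 × 10^6) = 1486.

1486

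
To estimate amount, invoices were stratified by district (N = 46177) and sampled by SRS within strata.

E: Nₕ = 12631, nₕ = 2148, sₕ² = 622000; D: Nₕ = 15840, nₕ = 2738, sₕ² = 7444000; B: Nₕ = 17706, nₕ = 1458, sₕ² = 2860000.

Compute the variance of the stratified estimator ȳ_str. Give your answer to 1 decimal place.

547.2

Var(ȳ_str) = Σₕ Wₕ²(1 − fₕ)sₕ²/nₕ with Wₕ = Nₕ/N, N = 46177.
E: Wₕ = 0.27353444; term = 0.27353444²·(1 − 0.17005779)·622000/2148 = 17.981586.
D: Wₕ = 0.34302791; term = 0.34302791²·(1 − 0.17285354)·7444000/2738 = 264.61488.
B: Wₕ = 0.38343764; term = 0.38343764²·(1 − 0.08234497)·2860000/1458 = 264.65338.
Sum = 547.24985.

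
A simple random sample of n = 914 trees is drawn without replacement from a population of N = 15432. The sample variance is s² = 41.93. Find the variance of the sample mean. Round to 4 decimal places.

0.0432

Under SRS without replacement, Var(ȳ) = (1 − f)·s²/n with f = n/N = 914/15432 = 0.05922758.
Var(ȳ) = (1 − 0.05922758)·41.93/914 = 0.94077242·0.045875274 = 0.043158192.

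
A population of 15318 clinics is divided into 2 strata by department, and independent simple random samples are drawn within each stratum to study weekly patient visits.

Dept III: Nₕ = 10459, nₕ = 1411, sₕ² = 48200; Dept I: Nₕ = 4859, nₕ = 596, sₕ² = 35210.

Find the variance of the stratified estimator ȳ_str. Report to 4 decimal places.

18.9924

Var(ȳ_str) = Σₕ Wₕ²(1 − fₕ)sₕ²/nₕ with Wₕ = Nₕ/N, N = 15318.
Dept III: Wₕ = 0.68279149; term = 0.68279149²·(1 − 0.13490773)·48200/1411 = 13.777127.
Dept I: Wₕ = 0.31720851; term = 0.31720851²·(1 − 0.12265898)·35210/596 = 5.2152828.
Sum = 18.99241.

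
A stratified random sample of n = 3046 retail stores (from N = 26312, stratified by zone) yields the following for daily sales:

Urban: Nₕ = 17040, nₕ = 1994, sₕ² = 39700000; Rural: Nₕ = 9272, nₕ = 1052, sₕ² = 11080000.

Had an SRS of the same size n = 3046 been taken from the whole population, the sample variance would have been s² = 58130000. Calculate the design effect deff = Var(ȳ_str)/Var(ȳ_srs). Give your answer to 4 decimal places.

0.5056

Var(ȳ_str) = Σ Wₕ²(1−fₕ)sₕ²/nₕ with Wₕ = Nₕ/26312:
  Urban: (17040/26312)²·(1−1994/17040)·39700000/1994 = 7373.0687
  Rural: (9272/26312)²·(1−1052/9272)·11080000/1052 = 1159.4754
  → Var(ȳ_str) = 8532.5441.
Var(ȳ_srs) = (1 − 3046/26312)·58130000/3046 = 16874.787.
deff = 8532.5441 / 16874.787 = 0.5056.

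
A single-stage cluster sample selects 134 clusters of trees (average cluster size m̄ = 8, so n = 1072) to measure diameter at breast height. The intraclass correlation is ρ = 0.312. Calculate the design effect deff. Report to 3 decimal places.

deff = 1 + (8 − 1)·0.312 = 1 + 2.184 = 3.184.

3.184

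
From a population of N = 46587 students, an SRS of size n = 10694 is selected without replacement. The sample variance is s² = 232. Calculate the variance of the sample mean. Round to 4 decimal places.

Under SRS without replacement, Var(ȳ) = (1 − f)·s²/n with f = n/N = 10694/46587 = 0.22954902.
Var(ȳ) = (1 − 0.22954902)·232/10694 = 0.77045098·0.021694408 = 0.016714478.

0.0167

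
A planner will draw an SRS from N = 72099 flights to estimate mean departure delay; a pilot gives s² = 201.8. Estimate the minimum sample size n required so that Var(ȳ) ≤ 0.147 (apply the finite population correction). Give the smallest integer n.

Without fpc, n₀ = s²/D = 201.8/0.147 = 1372.7891.
With fpc, (1 − n/N)·s²/n ≤ D requires n ≥ n₀/(1 + n₀/N) = 1372.7891/(1 + 1372.7891/72099) = 1347.1391.
Rounding up, n = 1348.

1348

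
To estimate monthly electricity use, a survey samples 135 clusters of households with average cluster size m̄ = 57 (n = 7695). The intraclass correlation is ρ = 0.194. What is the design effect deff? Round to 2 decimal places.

11.86

deff = 1 + (57 − 1)·0.194 = 1 + 10.864 = 11.864.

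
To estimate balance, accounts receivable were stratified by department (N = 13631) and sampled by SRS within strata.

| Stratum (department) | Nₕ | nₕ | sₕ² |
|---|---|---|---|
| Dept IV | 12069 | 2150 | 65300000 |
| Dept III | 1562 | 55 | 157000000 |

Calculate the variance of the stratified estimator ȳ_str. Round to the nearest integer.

55732

Var(ȳ_str) = Σₕ Wₕ²(1 − fₕ)sₕ²/nₕ with Wₕ = Nₕ/N, N = 13631.
Dept IV: Wₕ = 0.88540826; term = 0.88540826²·(1 − 0.17814235)·65300000/2150 = 19568.542.
Dept III: Wₕ = 0.11459174; term = 0.11459174²·(1 − 0.03521127)·157000000/55 = 36163.946.
Sum = 55732.488.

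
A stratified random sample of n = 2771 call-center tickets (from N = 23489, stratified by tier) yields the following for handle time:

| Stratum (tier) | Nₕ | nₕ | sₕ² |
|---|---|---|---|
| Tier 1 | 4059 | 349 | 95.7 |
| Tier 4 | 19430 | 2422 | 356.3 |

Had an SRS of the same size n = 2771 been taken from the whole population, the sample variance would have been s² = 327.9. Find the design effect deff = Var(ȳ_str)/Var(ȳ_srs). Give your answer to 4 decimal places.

0.9159

Var(ȳ_str) = Σ Wₕ²(1−fₕ)sₕ²/nₕ with Wₕ = Nₕ/23489:
  Tier 1: (4059/23489)²·(1−349/4059)·95.7/349 = 0.0074842867
  Tier 4: (19430/23489)²·(1−2422/19430)·356.3/2422 = 0.088112734
  → Var(ȳ_str) = 0.095597021.
Var(ȳ_srs) = (1 − 2771/23489)·327.9/2771 = 0.10437301.
deff = 0.095597021 / 0.10437301 = 0.9159.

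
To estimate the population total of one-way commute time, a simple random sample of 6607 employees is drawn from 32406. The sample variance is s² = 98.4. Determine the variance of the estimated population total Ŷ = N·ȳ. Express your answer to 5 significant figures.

Var(Ŷ) = N²·Var(ȳ) = N²·(1 − n/N)·s²/n.
f = 6607/32406 = 0.20388200; Var(ȳ) = 0.79611800·98.4/6607 = 0.01185682.
Var(Ŷ) = 32406² · 0.01185682 = 1.2451426 × 10^7.

1.2451 × 10^7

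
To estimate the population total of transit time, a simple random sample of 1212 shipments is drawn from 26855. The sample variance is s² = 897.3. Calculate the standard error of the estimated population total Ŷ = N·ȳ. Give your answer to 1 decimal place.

Var(Ŷ) = N²·Var(ȳ) = N²·(1 − n/N)·s²/n.
f = 1212/26855 = 0.04513126; Var(ȳ) = 0.95486874·897.3/1212 = 0.70693376.
Var(Ŷ) = 26855² · 0.70693376 = 5.0983428 × 10^8.
SE(Ŷ) = √(5.0983428 × 10^8) = 22579.5.

22579.5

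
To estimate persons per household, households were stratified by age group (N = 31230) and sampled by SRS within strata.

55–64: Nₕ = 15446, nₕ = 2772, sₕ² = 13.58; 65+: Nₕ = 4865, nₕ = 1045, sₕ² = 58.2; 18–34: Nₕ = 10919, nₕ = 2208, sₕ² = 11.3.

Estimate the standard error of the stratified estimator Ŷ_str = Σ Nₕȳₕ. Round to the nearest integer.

1575

Var(Ŷ_str) = Σₕ Nₕ²(1 − fₕ)sₕ²/nₕ.
55–64: 15446²·(1 − 2772/15446)·13.58/2772 = 959039.02.
65+: 4865²·(1 − 1045/4865)·58.2/1045 = 1.0350299 × 10^6.
18–34: 10919²·(1 − 2208/10919)·11.3/2208 = 486777.23.
Sum = 2.4808462 × 10^6.
SE = √(2.4808462 × 10^6) = 1575.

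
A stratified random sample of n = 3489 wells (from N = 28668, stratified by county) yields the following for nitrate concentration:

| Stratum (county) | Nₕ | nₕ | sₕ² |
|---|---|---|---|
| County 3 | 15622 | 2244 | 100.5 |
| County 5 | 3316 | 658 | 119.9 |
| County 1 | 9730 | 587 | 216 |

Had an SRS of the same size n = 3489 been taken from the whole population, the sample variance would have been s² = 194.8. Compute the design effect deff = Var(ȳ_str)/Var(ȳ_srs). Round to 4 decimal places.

Var(ȳ_str) = Σ Wₕ²(1−fₕ)sₕ²/nₕ with Wₕ = Nₕ/28668:
  County 3: (15622/28668)²·(1−2244/15622)·100.5/2244 = 0.011388755
  County 5: (3316/28668)²·(1−658/3316)·119.9/658 = 0.0019541954
  County 1: (9730/28668)²·(1−587/9730)·216/587 = 0.039831111
  → Var(ȳ_str) = 0.053174061.
Var(ȳ_srs) = (1 − 3489/28668)·194.8/3489 = 0.049037584.
deff = 0.053174061 / 0.049037584 = 1.0844.

1.0844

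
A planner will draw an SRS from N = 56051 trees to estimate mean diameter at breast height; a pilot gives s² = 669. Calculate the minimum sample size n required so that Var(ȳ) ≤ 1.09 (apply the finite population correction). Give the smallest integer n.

608

Without fpc, n₀ = s²/D = 669/1.09 = 613.7615.
With fpc, (1 − n/N)·s²/n ≤ D requires n ≥ n₀/(1 + n₀/N) = 613.7615/(1 + 613.7615/56051) = 607.1136.
Rounding up, n = 608.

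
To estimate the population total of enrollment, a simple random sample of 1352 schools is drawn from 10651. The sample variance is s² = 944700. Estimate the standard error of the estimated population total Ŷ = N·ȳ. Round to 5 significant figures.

263070

Var(Ŷ) = N²·Var(ȳ) = N²·(1 − n/N)·s²/n.
f = 1352/10651 = 0.12693644; Var(ȳ) = 0.87306356·944700/1352 = 610.04671.
Var(Ŷ) = 10651² · 610.04671 = 6.9206018 × 10^10.
SE(Ŷ) = √(6.9206018 × 10^10) = 263070.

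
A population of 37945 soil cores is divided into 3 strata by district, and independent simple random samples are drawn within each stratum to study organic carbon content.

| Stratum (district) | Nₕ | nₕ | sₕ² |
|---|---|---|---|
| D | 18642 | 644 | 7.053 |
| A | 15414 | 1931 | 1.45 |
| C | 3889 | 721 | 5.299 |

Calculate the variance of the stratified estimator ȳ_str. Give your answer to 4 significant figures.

0.002723

Var(ȳ_str) = Σₕ Wₕ²(1 − fₕ)sₕ²/nₕ with Wₕ = Nₕ/N, N = 37945.
D: Wₕ = 0.49129003; term = 0.49129003²·(1 − 0.03454565)·7.053/644 = 0.002552088.
A: Wₕ = 0.40621953; term = 0.40621953²·(1 − 0.12527572)·1.45/1931 = 1.0838733 × 10^-4.
C: Wₕ = 0.10249045; term = 0.10249045²·(1 − 0.18539470)·5.299/721 = 6.2888706 × 10^-5.
Sum = 0.002723364.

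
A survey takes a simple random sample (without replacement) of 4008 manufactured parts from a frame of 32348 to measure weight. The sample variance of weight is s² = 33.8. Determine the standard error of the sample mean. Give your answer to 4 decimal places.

0.0860

Under SRS without replacement, Var(ȳ) = (1 − f)·s²/n with f = n/N = 4008/32348 = 0.12390256.
Var(ȳ) = (1 − 0.12390256)·33.8/4008 = 0.87609744·0.0084331337 = 0.0073882469.
SE(ȳ) = √(0.0073882469) = 0.0860.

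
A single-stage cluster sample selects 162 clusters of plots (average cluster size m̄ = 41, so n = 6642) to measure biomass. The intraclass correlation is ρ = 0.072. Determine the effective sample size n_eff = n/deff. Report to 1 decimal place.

deff = 1 + (41 − 1)·0.072 = 1 + 2.88 = 3.88.
n_eff = 6642 / 3.88 = 1711.9.

1711.9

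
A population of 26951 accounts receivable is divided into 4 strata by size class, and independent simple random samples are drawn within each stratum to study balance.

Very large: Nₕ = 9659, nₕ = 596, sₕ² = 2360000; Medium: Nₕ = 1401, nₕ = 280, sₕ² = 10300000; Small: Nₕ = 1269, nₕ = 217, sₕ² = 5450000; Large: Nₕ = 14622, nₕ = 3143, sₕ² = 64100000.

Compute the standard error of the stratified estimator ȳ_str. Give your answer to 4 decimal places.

Var(ȳ_str) = Σₕ Wₕ²(1 − fₕ)sₕ²/nₕ with Wₕ = Nₕ/N, N = 26951.
Very large: Wₕ = 0.35839115; term = 0.35839115²·(1 − 0.06170411)·2360000/596 = 477.22163.
Medium: Wₕ = 0.05198323; term = 0.05198323²·(1 − 0.19985724)·10300000/280 = 79.537727.
Small: Wₕ = 0.04708545; term = 0.04708545²·(1 − 0.17100079)·5450000/217 = 46.159847.
Large: Wₕ = 0.54254017; term = 0.54254017²·(1 − 0.21495008)·64100000/3143 = 4712.7534.
Sum = 5315.6726.
SE = √(5315.6726) = 72.9087.

72.9087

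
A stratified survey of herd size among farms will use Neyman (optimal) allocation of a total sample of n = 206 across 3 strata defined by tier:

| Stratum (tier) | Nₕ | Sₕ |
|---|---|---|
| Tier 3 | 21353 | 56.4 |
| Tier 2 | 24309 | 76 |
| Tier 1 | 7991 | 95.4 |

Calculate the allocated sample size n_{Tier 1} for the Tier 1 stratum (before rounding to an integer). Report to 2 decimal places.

Neyman allocation: nₕ = n·NₕSₕ / Σⱼ NⱼSⱼ.
Σ NⱼSⱼ = 21353·56.4 + 24309·76 + 7991·95.4 = 3.8141346 × 10^6.
n_{Tier 1} = 206·7991·95.4 / (3.8141346 × 10^6) = 41.17.

41.17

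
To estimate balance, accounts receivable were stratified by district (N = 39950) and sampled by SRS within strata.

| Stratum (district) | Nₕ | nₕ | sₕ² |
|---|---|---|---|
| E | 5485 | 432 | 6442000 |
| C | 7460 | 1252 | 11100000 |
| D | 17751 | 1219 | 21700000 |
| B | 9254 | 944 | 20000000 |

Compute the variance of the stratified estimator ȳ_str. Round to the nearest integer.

4810

Var(ȳ_str) = Σₕ Wₕ²(1 − fₕ)sₕ²/nₕ with Wₕ = Nₕ/N, N = 39950.
E: Wₕ = 0.13729662; term = 0.13729662²·(1 − 0.07876026)·6442000/432 = 258.958.
C: Wₕ = 0.18673342; term = 0.18673342²·(1 − 0.16782842)·11100000/1252 = 257.26199.
D: Wₕ = 0.44433041; term = 0.44433041²·(1 − 0.06867219)·21700000/1219 = 3273.186.
B: Wₕ = 0.23163955; term = 0.23163955²·(1 − 0.10200994)·20000000/944 = 1020.8336.
Sum = 4810.2396.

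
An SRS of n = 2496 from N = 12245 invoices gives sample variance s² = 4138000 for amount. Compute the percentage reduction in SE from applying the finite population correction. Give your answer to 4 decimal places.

10.7721

f = n/N = 2496/12245 = 0.20383830.
SE_no-fpc = √(s²/n) = 40.716736; SE_fpc = √((1−f)s²/n) = 36.330686.
Ratio = √(1−f) = 0.89227894. Reduction = 100·(1 − 0.89227894) = 10.7721%.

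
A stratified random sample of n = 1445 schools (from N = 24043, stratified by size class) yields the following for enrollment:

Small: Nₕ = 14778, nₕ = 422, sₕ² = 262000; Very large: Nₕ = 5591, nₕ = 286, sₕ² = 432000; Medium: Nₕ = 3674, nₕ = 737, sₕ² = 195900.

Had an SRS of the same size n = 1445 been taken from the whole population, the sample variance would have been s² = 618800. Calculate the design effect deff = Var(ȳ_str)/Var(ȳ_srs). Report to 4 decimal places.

Var(ȳ_str) = Σ Wₕ²(1−fₕ)sₕ²/nₕ with Wₕ = Nₕ/24043:
  Small: (14778/24043)²·(1−422/14778)·262000/422 = 227.85609
  Very large: (5591/24043)²·(1−286/5591)·432000/286 = 77.502423
  Medium: (3674/24043)²·(1−737/3674)·195900/737 = 4.9617255
  → Var(ȳ_str) = 310.32024.
Var(ȳ_srs) = (1 − 1445/24043)·618800/1445 = 402.49807.
deff = 310.32024 / 402.49807 = 0.7710.

0.7710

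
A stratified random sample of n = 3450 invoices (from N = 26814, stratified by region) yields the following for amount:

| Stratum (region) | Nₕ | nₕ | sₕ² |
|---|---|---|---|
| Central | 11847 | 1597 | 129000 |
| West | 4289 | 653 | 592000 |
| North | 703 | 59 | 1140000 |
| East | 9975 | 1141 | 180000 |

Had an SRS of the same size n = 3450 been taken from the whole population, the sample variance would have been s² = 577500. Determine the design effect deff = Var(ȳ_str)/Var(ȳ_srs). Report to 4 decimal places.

0.4443

Var(ȳ_str) = Σ Wₕ²(1−fₕ)sₕ²/nₕ with Wₕ = Nₕ/26814:
  Central: (11847/26814)²·(1−1597/11847)·129000/1597 = 13.642496
  West: (4289/26814)²·(1−653/4289)·592000/653 = 19.6637
  North: (703/26814)²·(1−59/703)·1140000/59 = 12.166645
  East: (9975/26814)²·(1−1141/9975)·180000/1141 = 19.334545
  → Var(ȳ_str) = 64.807386.
Var(ȳ_srs) = (1 − 3450/26814)·577500/3450 = 145.85405.
deff = 64.807386 / 145.85405 = 0.4443.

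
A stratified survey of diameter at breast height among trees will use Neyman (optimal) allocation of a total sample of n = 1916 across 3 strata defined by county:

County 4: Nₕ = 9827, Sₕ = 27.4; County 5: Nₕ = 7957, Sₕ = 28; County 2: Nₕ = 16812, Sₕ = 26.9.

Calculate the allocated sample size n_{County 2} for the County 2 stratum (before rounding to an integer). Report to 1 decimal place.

917.6

Neyman allocation: nₕ = n·NₕSₕ / Σⱼ NⱼSⱼ.
Σ NⱼSⱼ = 9827·27.4 + 7957·28 + 16812·26.9 = 944298.6.
n_{County 2} = 1916·16812·26.9 / 944298.6 = 917.6.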